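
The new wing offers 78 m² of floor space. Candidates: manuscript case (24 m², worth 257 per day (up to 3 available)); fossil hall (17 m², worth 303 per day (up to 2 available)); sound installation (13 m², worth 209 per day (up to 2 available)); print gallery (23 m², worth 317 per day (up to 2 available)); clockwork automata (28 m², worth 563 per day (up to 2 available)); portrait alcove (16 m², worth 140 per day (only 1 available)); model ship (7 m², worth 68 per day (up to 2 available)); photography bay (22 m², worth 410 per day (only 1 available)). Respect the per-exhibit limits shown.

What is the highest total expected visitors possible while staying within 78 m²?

1536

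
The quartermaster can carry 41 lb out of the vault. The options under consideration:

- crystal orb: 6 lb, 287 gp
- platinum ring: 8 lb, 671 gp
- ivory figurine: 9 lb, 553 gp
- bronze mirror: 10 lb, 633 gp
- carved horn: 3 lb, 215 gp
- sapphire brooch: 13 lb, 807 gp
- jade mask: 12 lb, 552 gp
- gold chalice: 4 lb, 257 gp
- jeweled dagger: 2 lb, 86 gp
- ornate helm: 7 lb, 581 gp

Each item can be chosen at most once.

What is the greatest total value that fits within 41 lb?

Density check — platinum ring 83.88, ornate helm 83.00, carved horn 71.67 are the best per lb.
Taking platinum ring + ivory figurine + bronze mirror + carved horn + gold chalice + ornate helm: 41 lb used, 2910 in value.
Next best is platinum ring + bronze mirror + carved horn + sapphire brooch + ornate helm at 2907 (41 lb) — short by 3.

2910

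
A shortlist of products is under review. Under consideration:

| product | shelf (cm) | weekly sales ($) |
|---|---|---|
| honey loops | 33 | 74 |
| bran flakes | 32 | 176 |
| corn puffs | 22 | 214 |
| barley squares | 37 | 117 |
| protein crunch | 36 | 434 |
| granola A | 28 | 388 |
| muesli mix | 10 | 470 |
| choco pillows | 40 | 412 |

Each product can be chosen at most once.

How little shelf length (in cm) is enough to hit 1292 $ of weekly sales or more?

74

Need the lightest bundle worth ≥ 1292.
Taking protein crunch + granola A + muesli mix gives 1292 (≥ 1292) for 74 cm.
Any bundle with less than 74 cm falls short of 1292.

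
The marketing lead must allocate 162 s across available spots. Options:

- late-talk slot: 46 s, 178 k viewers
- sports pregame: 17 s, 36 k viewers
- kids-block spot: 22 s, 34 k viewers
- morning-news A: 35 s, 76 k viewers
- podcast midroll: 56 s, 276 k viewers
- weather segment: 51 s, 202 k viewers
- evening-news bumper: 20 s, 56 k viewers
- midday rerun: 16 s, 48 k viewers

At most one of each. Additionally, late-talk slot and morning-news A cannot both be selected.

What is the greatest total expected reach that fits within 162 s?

656

Taking late-talk slot + podcast midroll + weather segment: 153 s used, 656 in expected reach.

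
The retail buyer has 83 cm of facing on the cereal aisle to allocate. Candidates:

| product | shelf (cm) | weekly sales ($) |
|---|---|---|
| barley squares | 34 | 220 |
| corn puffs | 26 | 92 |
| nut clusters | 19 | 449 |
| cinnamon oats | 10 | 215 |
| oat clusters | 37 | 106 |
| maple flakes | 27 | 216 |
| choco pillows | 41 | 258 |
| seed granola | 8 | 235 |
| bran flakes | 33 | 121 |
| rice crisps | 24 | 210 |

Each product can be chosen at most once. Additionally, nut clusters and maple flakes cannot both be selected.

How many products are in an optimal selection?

Best achievable weekly sales is 1157.
For example nut clusters + cinnamon oats + choco pillows + seed granola achieves it, using 78 cm.
Any selection reaching 1157 contains exactly 4 products.

4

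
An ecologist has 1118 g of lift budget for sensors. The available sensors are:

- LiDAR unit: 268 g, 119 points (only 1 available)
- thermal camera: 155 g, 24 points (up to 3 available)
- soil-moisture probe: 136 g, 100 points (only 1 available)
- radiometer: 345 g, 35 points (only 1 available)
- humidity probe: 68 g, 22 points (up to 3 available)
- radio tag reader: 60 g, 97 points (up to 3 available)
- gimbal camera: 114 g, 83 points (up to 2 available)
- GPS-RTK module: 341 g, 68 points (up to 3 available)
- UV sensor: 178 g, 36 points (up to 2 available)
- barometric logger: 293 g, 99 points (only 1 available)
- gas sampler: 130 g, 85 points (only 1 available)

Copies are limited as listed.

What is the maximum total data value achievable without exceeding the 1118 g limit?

LiDAR unit + soil-moisture probe + 2×humidity probe + 3×radio tag reader + 2×gimbal camera + gas sampler uses 1078 of the 1118 g and totals 805.
Every other selection either busts 1118 g or exceeds an availability limit or fails to beat 805.

805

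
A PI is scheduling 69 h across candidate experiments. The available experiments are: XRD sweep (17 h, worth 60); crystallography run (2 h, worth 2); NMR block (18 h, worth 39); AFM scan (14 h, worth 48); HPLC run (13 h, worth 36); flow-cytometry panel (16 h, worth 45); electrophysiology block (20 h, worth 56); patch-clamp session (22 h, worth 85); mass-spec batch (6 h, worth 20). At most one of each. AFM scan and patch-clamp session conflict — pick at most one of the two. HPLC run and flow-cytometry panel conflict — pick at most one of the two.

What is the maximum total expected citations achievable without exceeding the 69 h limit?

Ranking by ratio (expected citations/h): patch-clamp session 3.86, XRD sweep 3.53, AFM scan 3.43, mass-spec batch 3.33.
XRD sweep + crystallography run + electrophysiology block + patch-clamp session + mass-spec batch uses 67 of the 69 h and totals 223.

223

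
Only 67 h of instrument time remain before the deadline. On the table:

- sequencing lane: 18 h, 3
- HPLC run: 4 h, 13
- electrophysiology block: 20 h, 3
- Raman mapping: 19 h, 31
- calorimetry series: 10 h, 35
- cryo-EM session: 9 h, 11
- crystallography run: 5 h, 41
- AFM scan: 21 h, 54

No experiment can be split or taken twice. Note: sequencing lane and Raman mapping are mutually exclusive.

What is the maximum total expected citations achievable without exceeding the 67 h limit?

174

Best packing: HPLC run + Raman mapping + calorimetry series + crystallography run + AFM scan — 59 h, 174 total.
Next best is Raman mapping + calorimetry series + cryo-EM session + crystallography run + AFM scan at 172 (64 h) — short by 2.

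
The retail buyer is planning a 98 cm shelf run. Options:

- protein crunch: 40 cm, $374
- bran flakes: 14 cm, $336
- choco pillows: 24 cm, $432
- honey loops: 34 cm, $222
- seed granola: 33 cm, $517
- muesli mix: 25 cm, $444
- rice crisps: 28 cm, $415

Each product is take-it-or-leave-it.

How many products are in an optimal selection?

The maximum weekly sales within 98 cm is 1729.
For example bran flakes + choco pillows + seed granola + muesli mix achieves it, using 96 cm.
Any selection reaching 1729 contains exactly 4 products.

4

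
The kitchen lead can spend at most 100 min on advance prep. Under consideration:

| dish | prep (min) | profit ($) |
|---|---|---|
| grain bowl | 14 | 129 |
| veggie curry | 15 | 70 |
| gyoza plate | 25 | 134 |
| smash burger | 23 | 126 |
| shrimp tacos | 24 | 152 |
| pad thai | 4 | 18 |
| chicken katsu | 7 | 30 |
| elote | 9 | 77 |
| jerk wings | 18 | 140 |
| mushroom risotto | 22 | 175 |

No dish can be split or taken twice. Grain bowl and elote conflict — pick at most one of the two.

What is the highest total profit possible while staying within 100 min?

Density check — grain bowl 9.21, elote 8.56, mushroom risotto 7.95, jerk wings 7.78 are the best per min.
Grain bowl + veggie curry + shrimp tacos + chicken katsu + jerk wings + mushroom risotto uses 100 of the 100 min and totals 696.
The closest alternative, smash burger + shrimp tacos + pad thai + elote + jerk wings + mushroom risotto, reaches only 688.

696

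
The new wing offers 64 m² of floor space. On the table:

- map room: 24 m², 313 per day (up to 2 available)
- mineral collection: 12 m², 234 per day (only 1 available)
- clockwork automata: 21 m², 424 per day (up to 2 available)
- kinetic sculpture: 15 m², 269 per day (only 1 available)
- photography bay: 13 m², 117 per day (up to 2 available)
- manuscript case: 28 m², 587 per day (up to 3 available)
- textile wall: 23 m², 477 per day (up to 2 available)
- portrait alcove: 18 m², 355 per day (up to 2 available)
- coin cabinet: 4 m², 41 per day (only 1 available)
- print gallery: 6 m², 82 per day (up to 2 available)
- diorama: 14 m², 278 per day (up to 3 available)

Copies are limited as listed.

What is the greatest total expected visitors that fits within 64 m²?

1309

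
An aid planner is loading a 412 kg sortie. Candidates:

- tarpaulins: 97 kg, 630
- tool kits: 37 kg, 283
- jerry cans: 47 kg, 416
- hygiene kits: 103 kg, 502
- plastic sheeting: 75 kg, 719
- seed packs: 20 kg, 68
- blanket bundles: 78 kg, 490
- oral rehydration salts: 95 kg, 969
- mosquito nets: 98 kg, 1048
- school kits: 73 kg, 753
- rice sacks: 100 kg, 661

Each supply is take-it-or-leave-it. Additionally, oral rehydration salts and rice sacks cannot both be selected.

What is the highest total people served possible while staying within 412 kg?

3973

The ratio ordering already packs tightly: jerry cans + plastic sheeting + seed packs + oral rehydration salts + mosquito nets + school kits, 408 kg, 3973.
An exhaustive check of the 2048 subsets confirms 3973.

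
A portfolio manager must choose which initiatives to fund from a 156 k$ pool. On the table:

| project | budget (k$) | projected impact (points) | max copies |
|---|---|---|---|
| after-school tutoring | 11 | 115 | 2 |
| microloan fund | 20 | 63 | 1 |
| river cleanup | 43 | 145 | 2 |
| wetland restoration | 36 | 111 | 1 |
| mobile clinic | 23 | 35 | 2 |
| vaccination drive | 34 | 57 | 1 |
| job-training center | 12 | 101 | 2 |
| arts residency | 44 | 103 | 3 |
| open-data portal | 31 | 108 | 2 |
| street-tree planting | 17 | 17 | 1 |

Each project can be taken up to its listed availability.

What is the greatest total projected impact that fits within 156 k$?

796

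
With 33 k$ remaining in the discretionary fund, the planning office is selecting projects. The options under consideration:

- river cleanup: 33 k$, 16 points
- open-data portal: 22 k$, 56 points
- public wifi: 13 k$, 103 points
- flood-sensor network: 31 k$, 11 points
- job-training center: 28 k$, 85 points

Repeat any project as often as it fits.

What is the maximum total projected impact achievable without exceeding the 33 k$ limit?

206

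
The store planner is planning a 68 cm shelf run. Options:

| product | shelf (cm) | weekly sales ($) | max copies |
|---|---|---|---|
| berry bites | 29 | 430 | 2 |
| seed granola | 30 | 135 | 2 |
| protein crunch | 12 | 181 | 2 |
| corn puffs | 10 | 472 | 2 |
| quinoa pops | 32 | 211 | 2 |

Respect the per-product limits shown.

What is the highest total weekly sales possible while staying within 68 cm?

By weekly sales per cm: corn puffs 47.20, protein crunch 15.08, berry bites 14.83, quinoa pops 6.59 lead.
Taking the top-ratio products first gives 2×protein crunch + 2×corn puffs for 1306 (44 cm).
Replace protein crunch with berry bites: the trade gains 249 net, giving 1555 at 61 cm.
Every other selection either busts 68 cm or exceeds an availability limit or fails to beat 1555.

1555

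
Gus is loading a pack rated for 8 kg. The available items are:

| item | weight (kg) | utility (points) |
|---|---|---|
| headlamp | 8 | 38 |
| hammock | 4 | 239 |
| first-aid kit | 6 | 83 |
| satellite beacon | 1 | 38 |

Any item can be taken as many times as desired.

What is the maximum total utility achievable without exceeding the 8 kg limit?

478

2×hammock uses 8 of the 8 kg and totals 478.
That's the maximum — no swap from here does better than 478.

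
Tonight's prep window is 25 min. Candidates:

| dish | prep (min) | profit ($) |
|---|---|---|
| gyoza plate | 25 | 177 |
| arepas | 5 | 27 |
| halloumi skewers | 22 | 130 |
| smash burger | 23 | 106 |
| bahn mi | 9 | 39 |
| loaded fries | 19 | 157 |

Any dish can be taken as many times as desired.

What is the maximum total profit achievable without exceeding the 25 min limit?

184

Ranking by ratio (profit/min): loaded fries 8.26, gyoza plate 7.08, halloumi skewers 5.91, arepas 5.40.
Arepas + loaded fries uses 24 of the 25 min and totals 184.
That's the maximum — no swap from here does better than 184.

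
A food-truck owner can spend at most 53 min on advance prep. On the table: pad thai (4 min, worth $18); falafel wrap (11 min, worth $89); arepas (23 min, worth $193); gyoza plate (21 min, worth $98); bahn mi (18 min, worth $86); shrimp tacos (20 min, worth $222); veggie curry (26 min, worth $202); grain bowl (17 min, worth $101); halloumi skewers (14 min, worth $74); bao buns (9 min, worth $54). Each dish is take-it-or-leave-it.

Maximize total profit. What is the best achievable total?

469

Best packing: arepas + shrimp tacos + bao buns — 52 min, 469 total.
No other feasible combination exceeds 469.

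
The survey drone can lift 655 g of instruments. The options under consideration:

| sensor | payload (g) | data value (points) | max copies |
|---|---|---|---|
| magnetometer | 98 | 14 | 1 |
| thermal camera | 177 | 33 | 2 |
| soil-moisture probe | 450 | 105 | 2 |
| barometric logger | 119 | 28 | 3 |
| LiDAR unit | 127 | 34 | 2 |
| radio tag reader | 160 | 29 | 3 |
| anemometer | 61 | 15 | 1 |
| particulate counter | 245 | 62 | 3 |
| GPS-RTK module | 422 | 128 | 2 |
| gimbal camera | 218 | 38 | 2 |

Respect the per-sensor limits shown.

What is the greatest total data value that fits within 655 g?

177

The ratio ordering already packs tightly: LiDAR unit + anemometer + GPS-RTK module, 610 g, 177.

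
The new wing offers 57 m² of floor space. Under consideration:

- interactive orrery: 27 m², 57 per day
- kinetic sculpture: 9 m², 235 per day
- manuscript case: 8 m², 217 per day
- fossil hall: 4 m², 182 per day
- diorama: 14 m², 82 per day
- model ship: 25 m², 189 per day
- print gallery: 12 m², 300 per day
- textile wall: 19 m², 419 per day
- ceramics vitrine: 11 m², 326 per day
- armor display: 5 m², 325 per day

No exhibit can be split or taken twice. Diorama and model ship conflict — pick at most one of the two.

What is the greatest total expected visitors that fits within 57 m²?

1704

Ranking by ratio (expected visitors/m²): armor display 65.00, fossil hall 45.50, ceramics vitrine 29.64, manuscript case 27.12.
Taking the top-ratio exhibits first gives kinetic sculpture + manuscript case + fossil hall + print gallery + ceramics vitrine + armor display for 1585 (49 m²).
Replace print gallery with textile wall: the trade gains 119 net, giving 1704 at 56 m².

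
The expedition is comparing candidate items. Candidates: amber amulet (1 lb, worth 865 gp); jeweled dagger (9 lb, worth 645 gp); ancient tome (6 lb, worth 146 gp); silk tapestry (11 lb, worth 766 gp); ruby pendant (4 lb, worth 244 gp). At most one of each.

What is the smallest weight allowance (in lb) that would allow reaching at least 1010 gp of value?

Look for the lowest-weight combination reaching 1010.
amber amulet + ruby pendant reaches 1109 using 5 lb.
Any bundle with less than 5 lb falls short of 1010.

5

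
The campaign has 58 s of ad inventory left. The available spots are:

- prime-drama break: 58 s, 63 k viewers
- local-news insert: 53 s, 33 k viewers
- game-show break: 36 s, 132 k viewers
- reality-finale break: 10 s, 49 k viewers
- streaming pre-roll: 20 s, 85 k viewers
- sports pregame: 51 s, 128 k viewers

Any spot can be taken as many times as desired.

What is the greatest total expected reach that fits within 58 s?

245

The ratio ordering already packs tightly: 5×reality-finale break, 50 s, 245.
Every other selection either busts 58 s or fails to beat 245.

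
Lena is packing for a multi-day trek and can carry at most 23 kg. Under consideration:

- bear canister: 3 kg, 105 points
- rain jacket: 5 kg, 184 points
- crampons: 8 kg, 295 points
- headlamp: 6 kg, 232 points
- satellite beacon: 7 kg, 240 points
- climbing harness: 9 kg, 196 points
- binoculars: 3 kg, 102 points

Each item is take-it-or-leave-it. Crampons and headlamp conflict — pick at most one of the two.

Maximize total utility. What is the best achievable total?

Ranking by ratio (utility/kg): headlamp 38.67, crampons 36.88, rain jacket 36.80.
Bear canister + rain jacket + crampons + satellite beacon uses 23 of the 23 kg and totals 824.
Runner-up rain jacket + crampons + satellite beacon + binoculars tops out at 821.

824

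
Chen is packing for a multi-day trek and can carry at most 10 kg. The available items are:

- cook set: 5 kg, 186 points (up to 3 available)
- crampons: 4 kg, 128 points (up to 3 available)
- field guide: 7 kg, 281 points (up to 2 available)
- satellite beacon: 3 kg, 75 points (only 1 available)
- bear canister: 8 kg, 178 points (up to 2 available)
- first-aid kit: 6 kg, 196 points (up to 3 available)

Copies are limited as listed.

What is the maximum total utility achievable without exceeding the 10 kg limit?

372

Density check — field guide 40.14, cook set 37.20, first-aid kit 32.67, crampons 32.00 are the best per kg.
Greedy by ratio would take field guide + satellite beacon: 10 kg used, total 356.
The 10 kg tied up in field guide and satellite beacon is better spent on 2×cook set — total rises to 372 (10 kg).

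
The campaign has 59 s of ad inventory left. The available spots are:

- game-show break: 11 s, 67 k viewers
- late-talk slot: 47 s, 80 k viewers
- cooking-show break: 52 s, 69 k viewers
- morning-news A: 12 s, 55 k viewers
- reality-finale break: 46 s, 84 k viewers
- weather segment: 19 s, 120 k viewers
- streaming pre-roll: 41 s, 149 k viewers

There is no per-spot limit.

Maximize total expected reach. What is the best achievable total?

Best packing: 3×weather segment — 57 s, 360 total.
Every other selection either busts 59 s or fails to beat 360.

360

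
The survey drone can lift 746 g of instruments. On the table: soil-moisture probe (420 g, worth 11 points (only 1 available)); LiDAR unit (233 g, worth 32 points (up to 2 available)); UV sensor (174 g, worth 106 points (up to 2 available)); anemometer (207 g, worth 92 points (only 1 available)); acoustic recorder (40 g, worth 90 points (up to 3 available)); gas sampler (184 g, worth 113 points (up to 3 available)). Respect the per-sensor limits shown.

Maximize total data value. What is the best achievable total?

609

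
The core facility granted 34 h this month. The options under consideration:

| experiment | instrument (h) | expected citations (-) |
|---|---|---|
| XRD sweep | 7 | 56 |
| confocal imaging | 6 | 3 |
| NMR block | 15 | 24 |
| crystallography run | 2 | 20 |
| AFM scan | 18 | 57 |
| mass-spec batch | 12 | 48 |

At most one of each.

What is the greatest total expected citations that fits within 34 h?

136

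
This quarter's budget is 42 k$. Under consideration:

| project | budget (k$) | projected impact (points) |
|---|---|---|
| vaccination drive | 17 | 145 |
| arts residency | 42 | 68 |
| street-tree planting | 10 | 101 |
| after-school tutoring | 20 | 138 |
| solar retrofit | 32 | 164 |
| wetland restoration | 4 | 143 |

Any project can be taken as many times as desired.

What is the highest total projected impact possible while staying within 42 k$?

1430

Ranking by ratio (projected impact/k$): wetland restoration 35.75, street-tree planting 10.10, vaccination drive 8.53.
The ratio ordering already packs tightly: 10×wetland restoration, 40 k$, 1430.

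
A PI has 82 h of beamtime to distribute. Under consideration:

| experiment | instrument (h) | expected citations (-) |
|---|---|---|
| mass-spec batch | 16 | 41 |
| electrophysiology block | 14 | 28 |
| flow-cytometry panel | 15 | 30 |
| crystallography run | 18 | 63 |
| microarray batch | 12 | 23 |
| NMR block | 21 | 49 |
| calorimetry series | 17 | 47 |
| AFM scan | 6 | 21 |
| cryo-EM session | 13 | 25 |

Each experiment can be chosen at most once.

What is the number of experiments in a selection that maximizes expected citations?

5

Optimal total is 221.
For example mass-spec batch + crystallography run + NMR block + calorimetry series + AFM scan achieves it, using 78 h.
Any selection reaching 221 contains exactly 5 experiments.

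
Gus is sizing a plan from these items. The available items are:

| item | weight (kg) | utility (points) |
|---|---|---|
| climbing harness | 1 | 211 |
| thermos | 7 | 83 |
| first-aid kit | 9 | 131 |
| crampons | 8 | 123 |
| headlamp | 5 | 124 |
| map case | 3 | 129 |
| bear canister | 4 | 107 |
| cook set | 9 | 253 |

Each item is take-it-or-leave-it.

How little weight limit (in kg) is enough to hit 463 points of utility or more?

Look for the lowest-weight combination reaching 463.
climbing harness + headlamp + map case reaches 464 using 9 kg.
Below 9 kg the best achievable stays under 463.

9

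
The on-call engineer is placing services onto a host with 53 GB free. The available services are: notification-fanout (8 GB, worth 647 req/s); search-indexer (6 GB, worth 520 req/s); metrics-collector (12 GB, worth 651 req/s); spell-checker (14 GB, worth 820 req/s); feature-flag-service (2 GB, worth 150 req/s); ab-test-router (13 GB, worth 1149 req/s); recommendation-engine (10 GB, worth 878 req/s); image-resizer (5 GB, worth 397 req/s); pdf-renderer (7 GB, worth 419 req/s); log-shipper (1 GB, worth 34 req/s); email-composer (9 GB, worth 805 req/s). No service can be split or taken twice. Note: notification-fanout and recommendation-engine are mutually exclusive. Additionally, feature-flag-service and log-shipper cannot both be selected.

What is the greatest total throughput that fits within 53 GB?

Ranking by ratio (throughput/GB): email-composer 89.44, ab-test-router 88.38, recommendation-engine 87.80, search-indexer 86.67.
Best packing: search-indexer + feature-flag-service + ab-test-router + recommendation-engine + image-resizer + pdf-renderer + email-composer — 52 GB, 4318 total.
The closest alternative, search-indexer + spell-checker + ab-test-router + recommendation-engine + log-shipper + email-composer, reaches only 4206.

4318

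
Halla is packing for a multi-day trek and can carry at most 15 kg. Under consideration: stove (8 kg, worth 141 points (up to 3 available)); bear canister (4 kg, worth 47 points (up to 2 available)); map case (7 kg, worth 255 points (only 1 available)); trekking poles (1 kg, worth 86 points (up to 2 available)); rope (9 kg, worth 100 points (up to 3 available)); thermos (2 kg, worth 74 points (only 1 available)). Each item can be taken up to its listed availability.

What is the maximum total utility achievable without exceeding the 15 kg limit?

548

Taking bear canister + map case + 2×trekking poles + thermos: 15 kg used, 548 in utility.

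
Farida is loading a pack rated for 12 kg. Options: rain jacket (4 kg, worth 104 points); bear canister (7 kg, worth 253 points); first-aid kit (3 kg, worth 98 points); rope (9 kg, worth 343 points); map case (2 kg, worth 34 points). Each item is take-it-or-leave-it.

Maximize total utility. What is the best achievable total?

441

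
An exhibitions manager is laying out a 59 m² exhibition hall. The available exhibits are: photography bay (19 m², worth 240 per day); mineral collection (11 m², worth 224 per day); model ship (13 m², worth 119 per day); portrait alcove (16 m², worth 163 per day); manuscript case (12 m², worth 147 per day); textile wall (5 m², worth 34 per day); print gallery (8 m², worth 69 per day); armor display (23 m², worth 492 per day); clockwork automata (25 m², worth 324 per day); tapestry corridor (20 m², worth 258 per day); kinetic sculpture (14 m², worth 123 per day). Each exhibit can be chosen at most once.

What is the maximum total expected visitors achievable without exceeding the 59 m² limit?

1040

Density check — armor display 21.39, mineral collection 20.36, clockwork automata 12.96 are the best per m².
Mineral collection + armor display + clockwork automata uses 59 of the 59 m² and totals 1040.
An exhaustive check of the 2048 subsets confirms 1040.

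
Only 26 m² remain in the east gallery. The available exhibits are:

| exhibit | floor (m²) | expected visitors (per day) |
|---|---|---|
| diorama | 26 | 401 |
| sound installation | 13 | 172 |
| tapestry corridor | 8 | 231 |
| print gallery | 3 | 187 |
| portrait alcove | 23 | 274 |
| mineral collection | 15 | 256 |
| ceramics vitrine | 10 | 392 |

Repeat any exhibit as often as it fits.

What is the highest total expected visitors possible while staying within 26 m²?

1496

Density check — print gallery 62.33, ceramics vitrine 39.20, tapestry corridor 28.88, mineral collection 17.07 are the best per m².
Best packing: 8×print gallery — 24 m², 1496 total.
That's the maximum — no swap from here does better than 1496.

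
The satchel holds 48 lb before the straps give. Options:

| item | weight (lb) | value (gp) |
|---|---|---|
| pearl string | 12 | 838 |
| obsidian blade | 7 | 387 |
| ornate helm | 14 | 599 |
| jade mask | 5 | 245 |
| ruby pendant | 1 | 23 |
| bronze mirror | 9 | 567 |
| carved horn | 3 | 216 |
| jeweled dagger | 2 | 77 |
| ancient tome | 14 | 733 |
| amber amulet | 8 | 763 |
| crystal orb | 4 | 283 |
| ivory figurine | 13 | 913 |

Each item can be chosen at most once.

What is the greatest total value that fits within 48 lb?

By value per lb: amber amulet 95.38, carved horn 72.00, crystal orb 70.75 lead.
A density-first pass picks pearl string + obsidian blade + ruby pendant + carved horn + amber amulet + crystal orb + ivory figurine — 3423 at 48 lb.
A better packing is pearl string + bronze mirror + jeweled dagger + amber amulet + crystal orb + ivory figurine: 48 lb, total 3441.
Runner-up pearl string + obsidian blade + ruby pendant + carved horn + amber amulet + crystal orb + ivory figurine tops out at 3423.

3441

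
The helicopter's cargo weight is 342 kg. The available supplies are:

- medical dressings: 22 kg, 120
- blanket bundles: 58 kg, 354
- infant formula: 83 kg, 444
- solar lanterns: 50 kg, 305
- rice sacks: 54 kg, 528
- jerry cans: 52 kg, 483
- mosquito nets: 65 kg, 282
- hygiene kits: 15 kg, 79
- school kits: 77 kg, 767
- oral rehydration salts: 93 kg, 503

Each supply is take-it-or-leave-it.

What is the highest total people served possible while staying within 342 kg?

2665

A density-first pass picks medical dressings + blanket bundles + solar lanterns + rice sacks + jerry cans + hygiene kits + school kits — 2636 at 328 kg.
Dropping medical dressings and blanket bundles frees 80 kg; slotting in oral rehydration salts (93 kg) lifts the total to 2665 at 341 kg.
No other feasible combination exceeds 2665.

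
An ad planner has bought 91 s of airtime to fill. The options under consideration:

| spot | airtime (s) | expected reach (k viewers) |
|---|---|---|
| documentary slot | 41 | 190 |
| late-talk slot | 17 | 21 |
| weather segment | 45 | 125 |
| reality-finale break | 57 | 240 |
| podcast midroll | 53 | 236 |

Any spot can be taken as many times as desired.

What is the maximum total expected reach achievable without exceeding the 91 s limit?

Best packing: 2×documentary slot — 82 s, 380 total.

380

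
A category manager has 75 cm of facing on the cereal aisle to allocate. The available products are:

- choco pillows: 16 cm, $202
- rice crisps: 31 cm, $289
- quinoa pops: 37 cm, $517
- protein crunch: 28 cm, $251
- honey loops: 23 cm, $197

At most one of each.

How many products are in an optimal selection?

Optimal total is 806.
For example rice crisps + quinoa pops achieves it, using 68 cm.
All optima have 2 products.

2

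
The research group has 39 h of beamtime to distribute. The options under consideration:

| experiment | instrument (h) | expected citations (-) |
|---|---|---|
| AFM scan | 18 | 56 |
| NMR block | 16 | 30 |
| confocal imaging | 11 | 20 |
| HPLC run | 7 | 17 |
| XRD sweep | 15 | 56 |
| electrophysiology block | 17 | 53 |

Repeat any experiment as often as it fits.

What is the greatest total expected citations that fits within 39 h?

HPLC run + 2×XRD sweep uses 37 of the 39 h and totals 129.

129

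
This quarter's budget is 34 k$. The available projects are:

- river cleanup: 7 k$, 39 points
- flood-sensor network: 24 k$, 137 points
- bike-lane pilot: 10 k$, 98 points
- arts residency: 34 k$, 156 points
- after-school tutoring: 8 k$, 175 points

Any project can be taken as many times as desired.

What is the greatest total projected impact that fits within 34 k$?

700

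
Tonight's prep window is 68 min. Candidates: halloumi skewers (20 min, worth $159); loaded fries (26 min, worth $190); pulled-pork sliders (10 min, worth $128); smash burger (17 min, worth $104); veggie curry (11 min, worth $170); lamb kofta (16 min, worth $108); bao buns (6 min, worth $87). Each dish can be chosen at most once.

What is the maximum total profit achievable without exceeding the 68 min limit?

Halloumi skewers + pulled-pork sliders + veggie curry + lamb kofta + bao buns uses 63 of the 68 min and totals 652.
That's the maximum — no swap from here does better than 652.

652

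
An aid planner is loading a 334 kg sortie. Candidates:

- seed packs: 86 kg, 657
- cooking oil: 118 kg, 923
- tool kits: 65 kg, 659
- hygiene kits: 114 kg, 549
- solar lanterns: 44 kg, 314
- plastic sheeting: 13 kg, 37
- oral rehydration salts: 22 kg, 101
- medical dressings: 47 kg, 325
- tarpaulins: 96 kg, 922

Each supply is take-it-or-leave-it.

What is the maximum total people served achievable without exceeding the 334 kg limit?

2829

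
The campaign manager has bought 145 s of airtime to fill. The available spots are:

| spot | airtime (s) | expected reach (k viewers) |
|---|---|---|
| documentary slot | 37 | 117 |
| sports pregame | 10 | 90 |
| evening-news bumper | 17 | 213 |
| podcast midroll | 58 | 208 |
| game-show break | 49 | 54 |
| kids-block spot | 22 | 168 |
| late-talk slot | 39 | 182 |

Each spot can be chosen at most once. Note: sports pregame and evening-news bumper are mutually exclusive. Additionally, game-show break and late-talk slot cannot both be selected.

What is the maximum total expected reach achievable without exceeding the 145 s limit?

By expected reach per s: evening-news bumper 12.53, sports pregame 9.00, kids-block spot 7.64, late-talk slot 4.67 lead.
Evening-news bumper + podcast midroll + kids-block spot + late-talk slot uses 136 of the 145 s and totals 771.
Nothing else feasible within 145 s beats 771.

771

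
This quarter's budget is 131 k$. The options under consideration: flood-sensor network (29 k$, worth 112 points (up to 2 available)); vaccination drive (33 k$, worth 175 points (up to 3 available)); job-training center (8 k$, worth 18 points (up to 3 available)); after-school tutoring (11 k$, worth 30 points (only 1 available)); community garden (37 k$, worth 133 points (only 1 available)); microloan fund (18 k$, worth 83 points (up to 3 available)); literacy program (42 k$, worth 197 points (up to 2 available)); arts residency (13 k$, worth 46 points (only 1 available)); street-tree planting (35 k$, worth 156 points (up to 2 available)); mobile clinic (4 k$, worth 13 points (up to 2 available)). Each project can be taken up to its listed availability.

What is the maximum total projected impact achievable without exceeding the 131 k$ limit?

654

Ranking by ratio (projected impact/k$): vaccination drive 5.30, literacy program 4.69, microloan fund 4.61.
The ratio ordering already packs tightly: 3×vaccination drive + microloan fund + arts residency, 130 k$, 654.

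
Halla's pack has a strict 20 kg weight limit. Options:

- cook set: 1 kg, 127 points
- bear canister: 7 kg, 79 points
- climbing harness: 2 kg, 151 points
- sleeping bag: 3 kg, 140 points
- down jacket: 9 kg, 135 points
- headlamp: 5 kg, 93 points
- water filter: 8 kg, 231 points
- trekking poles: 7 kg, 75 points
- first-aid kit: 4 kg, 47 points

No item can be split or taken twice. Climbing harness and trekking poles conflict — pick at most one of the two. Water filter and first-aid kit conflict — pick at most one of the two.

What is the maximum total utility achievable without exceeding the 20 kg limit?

742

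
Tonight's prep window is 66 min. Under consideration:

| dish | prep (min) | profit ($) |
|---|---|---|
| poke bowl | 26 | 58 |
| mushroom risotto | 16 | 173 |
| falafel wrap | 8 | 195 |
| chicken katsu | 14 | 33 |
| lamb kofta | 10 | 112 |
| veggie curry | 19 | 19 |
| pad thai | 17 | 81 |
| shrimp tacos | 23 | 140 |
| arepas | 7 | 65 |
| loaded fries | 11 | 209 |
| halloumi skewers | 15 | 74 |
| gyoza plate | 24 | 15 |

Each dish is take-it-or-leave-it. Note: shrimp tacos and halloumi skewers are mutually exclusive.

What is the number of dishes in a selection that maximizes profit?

Optimal total is 787.
mushroom risotto + falafel wrap + chicken katsu + lamb kofta + arepas + loaded fries hits 787 at 66 min.
All optima have 6 dishes.

6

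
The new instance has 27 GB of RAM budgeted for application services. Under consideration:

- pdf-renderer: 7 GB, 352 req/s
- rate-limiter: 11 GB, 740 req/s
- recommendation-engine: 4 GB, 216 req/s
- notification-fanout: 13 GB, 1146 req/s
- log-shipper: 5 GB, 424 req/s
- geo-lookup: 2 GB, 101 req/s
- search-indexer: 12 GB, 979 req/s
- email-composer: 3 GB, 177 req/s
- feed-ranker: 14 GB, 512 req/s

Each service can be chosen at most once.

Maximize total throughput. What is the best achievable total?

2226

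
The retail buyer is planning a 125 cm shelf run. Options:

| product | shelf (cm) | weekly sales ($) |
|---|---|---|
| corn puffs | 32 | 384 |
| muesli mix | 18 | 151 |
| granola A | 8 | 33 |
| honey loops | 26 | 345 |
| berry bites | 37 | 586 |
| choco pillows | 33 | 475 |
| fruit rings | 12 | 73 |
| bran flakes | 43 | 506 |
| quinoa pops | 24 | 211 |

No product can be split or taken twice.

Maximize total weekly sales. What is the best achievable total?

1640

Taking the top-ratio products first gives honey loops + berry bites + choco pillows + quinoa pops for 1617 (120 cm).
Replace honey loops and quinoa pops with fruit rings + bran flakes: the trade gains 23 net, giving 1640 at 125 cm.
An exhaustive check of the 512 subsets confirms 1640.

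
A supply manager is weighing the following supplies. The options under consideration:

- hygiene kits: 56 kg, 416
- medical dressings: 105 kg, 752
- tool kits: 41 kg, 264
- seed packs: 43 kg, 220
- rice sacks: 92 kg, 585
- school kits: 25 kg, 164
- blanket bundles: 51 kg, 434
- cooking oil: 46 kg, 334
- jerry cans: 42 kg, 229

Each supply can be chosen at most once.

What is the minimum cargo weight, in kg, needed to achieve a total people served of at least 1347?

178

Need the lightest bundle worth ≥ 1347.
Taking hygiene kits + school kits + blanket bundles + cooking oil gives 1348 (≥ 1347) for 178 kg.
Below 178 kg the best achievable stays under 1347.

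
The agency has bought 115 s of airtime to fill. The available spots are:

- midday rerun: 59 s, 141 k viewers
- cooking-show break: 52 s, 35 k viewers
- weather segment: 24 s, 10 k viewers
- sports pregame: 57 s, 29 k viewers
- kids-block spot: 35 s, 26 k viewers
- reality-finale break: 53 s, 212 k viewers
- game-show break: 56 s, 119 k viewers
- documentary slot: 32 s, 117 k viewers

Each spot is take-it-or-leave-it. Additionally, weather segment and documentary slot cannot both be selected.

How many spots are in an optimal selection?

2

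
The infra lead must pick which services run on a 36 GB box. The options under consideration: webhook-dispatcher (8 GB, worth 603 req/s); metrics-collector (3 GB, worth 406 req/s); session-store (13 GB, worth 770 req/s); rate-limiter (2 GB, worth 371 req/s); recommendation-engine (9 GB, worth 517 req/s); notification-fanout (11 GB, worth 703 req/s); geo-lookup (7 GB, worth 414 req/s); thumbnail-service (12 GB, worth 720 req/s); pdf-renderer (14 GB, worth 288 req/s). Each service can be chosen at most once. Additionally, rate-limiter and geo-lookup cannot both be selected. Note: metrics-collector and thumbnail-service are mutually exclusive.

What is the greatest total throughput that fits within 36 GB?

Taking webhook-dispatcher + metrics-collector + session-store + rate-limiter + recommendation-engine: 35 GB used, 2667 in throughput.
The closest alternative, webhook-dispatcher + metrics-collector + rate-limiter + recommendation-engine + notification-fanout, reaches only 2600.

2667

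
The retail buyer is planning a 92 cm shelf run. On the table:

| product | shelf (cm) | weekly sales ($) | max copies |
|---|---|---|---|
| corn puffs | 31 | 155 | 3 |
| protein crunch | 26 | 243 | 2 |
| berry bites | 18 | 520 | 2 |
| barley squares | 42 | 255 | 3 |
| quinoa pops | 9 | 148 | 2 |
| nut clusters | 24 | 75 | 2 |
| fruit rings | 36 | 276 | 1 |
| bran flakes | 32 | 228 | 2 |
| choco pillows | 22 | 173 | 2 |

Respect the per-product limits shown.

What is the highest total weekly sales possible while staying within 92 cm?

1612

Density check — berry bites 28.89, quinoa pops 16.44, protein crunch 9.35 are the best per cm.
Greedy by ratio would take protein crunch + 2×berry bites + 2×quinoa pops: 80 cm used, total 1579.
Dropping protein crunch frees 26 cm; slotting in fruit rings (36 cm) lifts the total to 1612 at 90 cm.
Every other selection either busts 92 cm or exceeds an availability limit or fails to beat 1612.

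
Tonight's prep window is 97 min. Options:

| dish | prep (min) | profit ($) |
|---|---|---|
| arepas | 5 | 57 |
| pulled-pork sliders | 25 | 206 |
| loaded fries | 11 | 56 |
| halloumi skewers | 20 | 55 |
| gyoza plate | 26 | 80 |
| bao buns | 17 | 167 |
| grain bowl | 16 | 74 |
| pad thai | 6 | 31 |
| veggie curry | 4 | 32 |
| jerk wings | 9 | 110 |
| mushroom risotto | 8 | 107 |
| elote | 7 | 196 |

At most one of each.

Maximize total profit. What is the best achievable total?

980

Density check — elote 28.00, mushroom risotto 13.38, jerk wings 12.22, arepas 11.40 are the best per min.
Greedy by ratio would take arepas + pulled-pork sliders + loaded fries + bao buns + pad thai + veggie curry + jerk wings + mushroom risotto + elote: 92 min used, total 962.
Replace loaded fries with grain bowl: the trade gains 18 net, giving 980 at 97 min.
That's the maximum — no swap from here does better than 980.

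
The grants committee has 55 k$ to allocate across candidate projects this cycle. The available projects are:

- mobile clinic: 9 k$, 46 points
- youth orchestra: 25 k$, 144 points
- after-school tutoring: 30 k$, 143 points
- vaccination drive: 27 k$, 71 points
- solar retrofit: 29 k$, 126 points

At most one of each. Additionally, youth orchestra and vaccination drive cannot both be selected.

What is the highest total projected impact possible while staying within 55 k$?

287

By projected impact per k$: youth orchestra 5.76, mobile clinic 5.11, after-school tutoring 4.77, solar retrofit 4.34 lead.
A density-first pass picks mobile clinic + youth orchestra — 190 at 34 k$.
Replace mobile clinic with after-school tutoring: the trade gains 97 net, giving 287 at 55 k$.
Runner-up youth orchestra + solar retrofit tops out at 270.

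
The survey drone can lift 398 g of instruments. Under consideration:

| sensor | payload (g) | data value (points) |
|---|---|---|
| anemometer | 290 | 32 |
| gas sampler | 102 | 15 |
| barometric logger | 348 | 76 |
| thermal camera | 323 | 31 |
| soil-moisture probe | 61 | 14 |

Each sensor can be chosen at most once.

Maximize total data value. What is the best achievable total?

Ranking by ratio (data value/g): soil-moisture probe 0.23, barometric logger 0.22, gas sampler 0.15.
Greedy by ratio would take gas sampler + soil-moisture probe: 163 g used, total 29.
The 163 g tied up in gas sampler and soil-moisture probe is better spent on barometric logger — total rises to 76 (348 g).
Runner-up anemometer + gas sampler tops out at 47.

76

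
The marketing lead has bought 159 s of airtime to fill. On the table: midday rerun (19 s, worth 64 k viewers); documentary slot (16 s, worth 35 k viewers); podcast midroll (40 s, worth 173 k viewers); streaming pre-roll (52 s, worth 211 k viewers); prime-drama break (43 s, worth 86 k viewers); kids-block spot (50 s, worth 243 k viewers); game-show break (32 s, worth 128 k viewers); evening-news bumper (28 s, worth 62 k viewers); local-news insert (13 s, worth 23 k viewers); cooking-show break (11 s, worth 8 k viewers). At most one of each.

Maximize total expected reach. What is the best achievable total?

662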